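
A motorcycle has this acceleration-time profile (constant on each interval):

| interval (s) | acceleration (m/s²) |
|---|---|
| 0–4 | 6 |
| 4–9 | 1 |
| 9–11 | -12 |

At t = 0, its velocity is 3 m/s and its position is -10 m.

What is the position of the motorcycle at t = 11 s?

On each constant-a segment, Δv = aΔt and Δx = v₀Δt + ½aΔt²; chain segment to segment.
0–4 s: v starts 3 m/s; Δx = 3·4 + ½·6·4² = 60 m; v ends 27 m/s.
4–9 s: v starts 27 m/s; Δx = 27·5 + ½·1·5² = 147.5 m; v ends 32 m/s.
9–11 s: v starts 32 m/s; Δx = 32·2 + ½·-12·2² = 40 m; v ends 8 m/s.
x(11) = -10 + Σ Δx = 237.5 m.

237.5 m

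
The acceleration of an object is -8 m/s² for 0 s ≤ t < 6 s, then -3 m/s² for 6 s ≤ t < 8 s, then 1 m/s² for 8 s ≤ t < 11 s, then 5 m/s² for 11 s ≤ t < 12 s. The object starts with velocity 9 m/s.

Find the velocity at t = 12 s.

-37 m/s

Δv equals the area under the a-t graph; then v = v₀ + Δv.
0–6 s: -8 × 6 = -48 m/s
6–8 s: -3 × 2 = -6 m/s
8–11 s: 1 × 3 = 3 m/s
11–12 s: 5 × 1 = 5 m/s
Δv = -46 m/s, so v(12) = 9 + (-46) = -37 m/s.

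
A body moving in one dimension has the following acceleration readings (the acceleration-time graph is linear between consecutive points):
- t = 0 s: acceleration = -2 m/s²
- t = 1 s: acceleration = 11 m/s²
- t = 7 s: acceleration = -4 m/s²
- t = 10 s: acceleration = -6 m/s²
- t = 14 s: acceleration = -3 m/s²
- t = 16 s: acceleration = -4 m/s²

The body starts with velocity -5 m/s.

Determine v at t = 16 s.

Δv equals the area under the a-t graph; then v = v₀ + Δv.
0–1 s: ½(-2 + 11)(1) = 4.5 m/s
1–7 s: ½(11 + -4)(6) = 21 m/s
7–10 s: ½(-4 + -6)(3) = -15 m/s
10–14 s: ½(-6 + -3)(4) = -18 m/s
14–16 s: ½(-3 + -4)(2) = -7 m/s
Δv = -14.5 m/s, so v(16) = -5 + (-14.5) = -19.5 m/s.

-19.5 m/s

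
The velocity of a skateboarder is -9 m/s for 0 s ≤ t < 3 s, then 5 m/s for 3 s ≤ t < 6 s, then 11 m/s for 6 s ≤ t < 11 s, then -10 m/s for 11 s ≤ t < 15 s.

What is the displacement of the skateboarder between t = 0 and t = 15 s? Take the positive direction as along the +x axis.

3 m

Displacement is the signed area under the v-t curve.
0–3 s: -9 × 3 = -27 m
3–6 s: 5 × 3 = 15 m
6–11 s: 11 × 5 = 55 m
11–15 s: -10 × 4 = -40 m
Net displacement = 3 m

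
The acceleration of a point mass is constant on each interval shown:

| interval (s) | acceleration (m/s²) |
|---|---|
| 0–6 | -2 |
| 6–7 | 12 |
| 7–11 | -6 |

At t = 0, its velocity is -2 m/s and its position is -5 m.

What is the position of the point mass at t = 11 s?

-117 m

On each constant-a segment, Δv = aΔt and Δx = v₀Δt + ½aΔt²; chain segment to segment.
0–6 s: v starts -2 m/s; Δx = -2·6 + ½·-2·6² = -48 m; v ends -14 m/s.
6–7 s: v starts -14 m/s; Δx = -14·1 + ½·12·1² = -8 m; v ends -2 m/s.
7–11 s: v starts -2 m/s; Δx = -2·4 + ½·-6·4² = -56 m; v ends -26 m/s.
x(11) = -5 + Σ Δx = -117 m.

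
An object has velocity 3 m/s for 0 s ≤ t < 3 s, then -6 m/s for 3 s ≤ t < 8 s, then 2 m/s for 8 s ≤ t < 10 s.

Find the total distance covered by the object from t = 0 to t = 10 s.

43 m

Distance (not displacement) is the total path length: add the absolute areas under v-t.
0–3 s: |3| × 3 = 9 m
3–8 s: |-6| × 5 = 30 m
8–10 s: |2| × 2 = 4 m
Total distance = 43 m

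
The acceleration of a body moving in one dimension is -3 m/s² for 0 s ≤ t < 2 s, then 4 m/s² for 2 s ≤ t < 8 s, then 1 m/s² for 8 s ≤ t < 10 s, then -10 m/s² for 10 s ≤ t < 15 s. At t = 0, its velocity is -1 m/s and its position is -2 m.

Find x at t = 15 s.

On each constant-a segment, Δv = aΔt and Δx = v₀Δt + ½aΔt²; chain segment to segment.
0–2 s: v starts -1 m/s; Δx = -1·2 + ½·-3·2² = -8 m; v ends -7 m/s.
2–8 s: v starts -7 m/s; Δx = -7·6 + ½·4·6² = 30 m; v ends 17 m/s.
8–10 s: v starts 17 m/s; Δx = 17·2 + ½·1·2² = 36 m; v ends 19 m/s.
10–15 s: v starts 19 m/s; Δx = 19·5 + ½·-10·5² = -30 m; v ends -31 m/s.
x(15) = -2 + Σ Δx = 26 m.

26 m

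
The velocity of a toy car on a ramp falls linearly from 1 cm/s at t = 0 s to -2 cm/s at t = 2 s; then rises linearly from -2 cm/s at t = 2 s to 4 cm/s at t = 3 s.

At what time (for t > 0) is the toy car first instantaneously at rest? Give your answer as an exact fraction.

t = 2/3 s

v changes sign on 0–2 s (from 1 to -2); the graph is linear there, so v = 0 at t = 0 + (-1)·(2 − 0)/(-2 − 1) = 2/3 s.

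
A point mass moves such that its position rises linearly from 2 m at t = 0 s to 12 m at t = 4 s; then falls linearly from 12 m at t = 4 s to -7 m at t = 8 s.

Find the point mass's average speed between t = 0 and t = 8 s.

Average speed = (total path length)/(elapsed time); on a piecewise-linear x-t graph the path length is Σ|Δx|.
0–4 s: |Δx| = |12 − 2| = 10 m
4–8 s: |Δx| = |-7 − 12| = 19 m
Total path = 29 m; average speed = 29/8 = 3.625 m/s.

3.625 m/s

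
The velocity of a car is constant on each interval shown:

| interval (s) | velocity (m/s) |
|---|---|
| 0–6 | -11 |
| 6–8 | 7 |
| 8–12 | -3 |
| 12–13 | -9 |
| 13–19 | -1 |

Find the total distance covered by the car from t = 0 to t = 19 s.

107 m

Total distance travelled is ∫|v| dt — sum the magnitudes of each area piece.
0–6 s: |-11| × 6 = 66 m
6–8 s: |7| × 2 = 14 m
8–12 s: |-3| × 4 = 12 m
12–13 s: |-9| × 1 = 9 m
13–19 s: |-1| × 6 = 6 m
Total distance = 107 m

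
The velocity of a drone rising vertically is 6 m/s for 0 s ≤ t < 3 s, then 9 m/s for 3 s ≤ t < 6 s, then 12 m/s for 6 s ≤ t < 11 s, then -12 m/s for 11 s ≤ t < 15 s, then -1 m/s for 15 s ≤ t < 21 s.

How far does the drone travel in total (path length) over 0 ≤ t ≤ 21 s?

159 m

Total distance travelled is ∫|v| dt — sum the magnitudes of each area piece.
0–3 s: |6| × 3 = 18 m
3–6 s: |9| × 3 = 27 m
6–11 s: |12| × 5 = 60 m
11–15 s: |-12| × 4 = 48 m
15–21 s: |-1| × 6 = 6 m
Total distance = 159 m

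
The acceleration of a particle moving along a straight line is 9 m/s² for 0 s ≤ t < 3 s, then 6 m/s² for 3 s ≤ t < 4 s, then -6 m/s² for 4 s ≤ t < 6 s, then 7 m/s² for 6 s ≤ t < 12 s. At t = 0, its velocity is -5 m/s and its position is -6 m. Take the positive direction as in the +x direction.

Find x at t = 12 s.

On each constant-a segment, Δv = aΔt and Δx = v₀Δt + ½aΔt²; chain segment to segment.
0–3 s: v starts -5 m/s; Δx = -5·3 + ½·9·3² = 25.5 m; v ends 22 m/s.
3–4 s: v starts 22 m/s; Δx = 22·1 + ½·6·1² = 25 m; v ends 28 m/s.
4–6 s: v starts 28 m/s; Δx = 28·2 + ½·-6·2² = 44 m; v ends 16 m/s.
6–12 s: v starts 16 m/s; Δx = 16·6 + ½·7·6² = 222 m; v ends 58 m/s.
x(12) = -6 + Σ Δx = 310.5 m.

310.5 m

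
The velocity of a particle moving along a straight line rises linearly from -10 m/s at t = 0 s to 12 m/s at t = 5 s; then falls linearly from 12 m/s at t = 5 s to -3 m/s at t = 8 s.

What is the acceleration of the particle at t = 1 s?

Acceleration is the slope of the v-t graph on 0–5 s: (12 − -10)/(5 − 0) = 4.4 m/s².

4.4 m/s²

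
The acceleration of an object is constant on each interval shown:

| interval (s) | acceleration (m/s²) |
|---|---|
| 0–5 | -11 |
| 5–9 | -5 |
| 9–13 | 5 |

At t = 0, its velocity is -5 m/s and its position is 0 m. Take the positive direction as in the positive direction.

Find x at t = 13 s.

On each constant-a segment, Δv = aΔt and Δx = v₀Δt + ½aΔt²; chain segment to segment.
0–5 s: v starts -5 m/s; Δx = -5·5 + ½·-11·5² = -162.5 m; v ends -60 m/s.
5–9 s: v starts -60 m/s; Δx = -60·4 + ½·-5·4² = -280 m; v ends -80 m/s.
9–13 s: v starts -80 m/s; Δx = -80·4 + ½·5·4² = -280 m; v ends -60 m/s.
x(13) = 0 + Σ Δx = -722.5 m.

-722.5 m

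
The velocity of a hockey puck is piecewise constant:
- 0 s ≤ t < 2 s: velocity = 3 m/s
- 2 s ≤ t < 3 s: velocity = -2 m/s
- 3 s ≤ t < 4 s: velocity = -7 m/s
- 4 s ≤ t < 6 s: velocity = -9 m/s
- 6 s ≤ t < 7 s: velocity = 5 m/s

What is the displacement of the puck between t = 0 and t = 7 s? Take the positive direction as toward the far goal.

Net displacement equals the area under the velocity-time graph (areas below the axis count negative).
0–2 s: 3 × 2 = 6 m
2–3 s: -2 × 1 = -2 m
3–4 s: -7 × 1 = -7 m
4–6 s: -9 × 2 = -18 m
6–7 s: 5 × 1 = 5 m
Net displacement = -16 m

-16 m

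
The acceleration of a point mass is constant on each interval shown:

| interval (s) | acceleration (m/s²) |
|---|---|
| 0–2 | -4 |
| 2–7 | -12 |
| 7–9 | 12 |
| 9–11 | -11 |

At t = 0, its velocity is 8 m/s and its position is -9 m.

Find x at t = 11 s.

-341 m

On each constant-a segment, Δv = aΔt and Δx = v₀Δt + ½aΔt²; chain segment to segment.
0–2 s: v starts 8 m/s; Δx = 8·2 + ½·-4·2² = 8 m; v ends 0 m/s.
2–7 s: v starts 0 m/s; Δx = 0·5 + ½·-12·5² = -150 m; v ends -60 m/s.
7–9 s: v starts -60 m/s; Δx = -60·2 + ½·12·2² = -96 m; v ends -36 m/s.
9–11 s: v starts -36 m/s; Δx = -36·2 + ½·-11·2² = -94 m; v ends -58 m/s.
x(11) = -9 + Σ Δx = -341 m.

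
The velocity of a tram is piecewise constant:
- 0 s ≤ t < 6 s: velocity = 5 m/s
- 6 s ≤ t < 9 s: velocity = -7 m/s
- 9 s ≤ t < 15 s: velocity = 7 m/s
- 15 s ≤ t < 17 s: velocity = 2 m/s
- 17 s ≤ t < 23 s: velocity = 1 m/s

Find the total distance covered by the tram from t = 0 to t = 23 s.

103 m

Total distance travelled is ∫|v| dt — sum the magnitudes of each area piece.
0–6 s: |5| × 6 = 30 m
6–9 s: |-7| × 3 = 21 m
9–15 s: |7| × 6 = 42 m
15–17 s: |2| × 2 = 4 m
17–23 s: |1| × 6 = 6 m
Total distance = 103 m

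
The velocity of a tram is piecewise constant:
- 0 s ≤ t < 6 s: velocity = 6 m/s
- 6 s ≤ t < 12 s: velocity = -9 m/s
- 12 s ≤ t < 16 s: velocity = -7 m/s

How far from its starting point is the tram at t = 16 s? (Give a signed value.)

Net displacement equals the area under the velocity-time graph (areas below the axis count negative).
0–6 s: 6 × 6 = 36 m
6–12 s: -9 × 6 = -54 m
12–16 s: -7 × 4 = -28 m
Net displacement = -46 m

-46 m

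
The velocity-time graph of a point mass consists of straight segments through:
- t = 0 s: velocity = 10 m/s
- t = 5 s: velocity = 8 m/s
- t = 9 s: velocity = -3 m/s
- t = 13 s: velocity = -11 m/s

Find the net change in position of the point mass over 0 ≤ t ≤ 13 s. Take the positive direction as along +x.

27 m

Net displacement equals the area under the velocity-time graph (areas below the axis count negative).
0–5 s: ½(10 + 8)(5) = 45 m
5–9 s: ½(8 + -3)(4) = 10 m
9–13 s: ½(-3 + -11)(4) = -28 m
Net displacement = 27 m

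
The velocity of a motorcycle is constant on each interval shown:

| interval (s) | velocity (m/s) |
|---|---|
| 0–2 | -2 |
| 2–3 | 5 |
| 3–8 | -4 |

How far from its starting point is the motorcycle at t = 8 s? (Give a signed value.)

-19 m

Displacement is the signed area under the v-t curve.
0–2 s: -2 × 2 = -4 m
2–3 s: 5 × 1 = 5 m
3–8 s: -4 × 5 = -20 m
Net displacement = -19 m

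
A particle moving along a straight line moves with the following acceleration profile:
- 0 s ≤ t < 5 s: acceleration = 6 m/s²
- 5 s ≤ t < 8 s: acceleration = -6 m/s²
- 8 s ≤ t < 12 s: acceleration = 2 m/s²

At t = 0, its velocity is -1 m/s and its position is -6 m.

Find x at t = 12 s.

184 m

On each constant-a segment, Δv = aΔt and Δx = v₀Δt + ½aΔt²; chain segment to segment.
0–5 s: v starts -1 m/s; Δx = -1·5 + ½·6·5² = 70 m; v ends 29 m/s.
5–8 s: v starts 29 m/s; Δx = 29·3 + ½·-6·3² = 60 m; v ends 11 m/s.
8–12 s: v starts 11 m/s; Δx = 11·4 + ½·2·4² = 60 m; v ends 19 m/s.
x(12) = -6 + Σ Δx = 184 m.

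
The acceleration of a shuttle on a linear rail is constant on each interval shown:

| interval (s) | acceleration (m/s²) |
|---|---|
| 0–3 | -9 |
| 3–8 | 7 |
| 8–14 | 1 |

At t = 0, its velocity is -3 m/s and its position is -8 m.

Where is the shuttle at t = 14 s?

-72 m

On each constant-a segment, Δv = aΔt and Δx = v₀Δt + ½aΔt²; chain segment to segment.
0–3 s: v starts -3 m/s; Δx = -3·3 + ½·-9·3² = -49.5 m; v ends -30 m/s.
3–8 s: v starts -30 m/s; Δx = -30·5 + ½·7·5² = -62.5 m; v ends 5 m/s.
8–14 s: v starts 5 m/s; Δx = 5·6 + ½·1·6² = 48 m; v ends 11 m/s.
x(14) = -8 + Σ Δx = -72 m.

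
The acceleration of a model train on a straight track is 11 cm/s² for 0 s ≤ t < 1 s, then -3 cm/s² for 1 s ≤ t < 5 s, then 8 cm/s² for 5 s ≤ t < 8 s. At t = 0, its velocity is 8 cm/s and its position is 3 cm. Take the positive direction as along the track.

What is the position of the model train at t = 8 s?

On each constant-a segment, Δv = aΔt and Δx = v₀Δt + ½aΔt²; chain segment to segment.
0–1 s: v starts 8 cm/s; Δx = 8·1 + ½·11·1² = 13.5 cm; v ends 19 cm/s.
1–5 s: v starts 19 cm/s; Δx = 19·4 + ½·-3·4² = 52 cm; v ends 7 cm/s.
5–8 s: v starts 7 cm/s; Δx = 7·3 + ½·8·3² = 57 cm; v ends 31 cm/s.
x(8) = 3 + Σ Δx = 125.5 cm.

125.5 cm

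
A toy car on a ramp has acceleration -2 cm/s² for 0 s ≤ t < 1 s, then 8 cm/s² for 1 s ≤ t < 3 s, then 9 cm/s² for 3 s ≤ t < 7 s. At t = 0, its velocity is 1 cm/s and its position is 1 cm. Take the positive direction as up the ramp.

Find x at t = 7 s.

On each constant-a segment, Δv = aΔt and Δx = v₀Δt + ½aΔt²; chain segment to segment.
0–1 s: v starts 1 cm/s; Δx = 1·1 + ½·-2·1² = 0 cm; v ends -1 cm/s.
1–3 s: v starts -1 cm/s; Δx = -1·2 + ½·8·2² = 14 cm; v ends 15 cm/s.
3–7 s: v starts 15 cm/s; Δx = 15·4 + ½·9·4² = 132 cm; v ends 51 cm/s.
x(7) = 1 + Σ Δx = 147 cm.

147 cm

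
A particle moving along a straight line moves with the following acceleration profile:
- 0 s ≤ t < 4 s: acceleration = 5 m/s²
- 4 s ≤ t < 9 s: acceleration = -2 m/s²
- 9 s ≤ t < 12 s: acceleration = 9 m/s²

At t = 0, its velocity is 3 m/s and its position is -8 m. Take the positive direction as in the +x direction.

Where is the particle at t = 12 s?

213.5 m

On each constant-a segment, Δv = aΔt and Δx = v₀Δt + ½aΔt²; chain segment to segment.
0–4 s: v starts 3 m/s; Δx = 3·4 + ½·5·4² = 52 m; v ends 23 m/s.
4–9 s: v starts 23 m/s; Δx = 23·5 + ½·-2·5² = 90 m; v ends 13 m/s.
9–12 s: v starts 13 m/s; Δx = 13·3 + ½·9·3² = 79.5 m; v ends 40 m/s.
x(12) = -8 + Σ Δx = 213.5 m.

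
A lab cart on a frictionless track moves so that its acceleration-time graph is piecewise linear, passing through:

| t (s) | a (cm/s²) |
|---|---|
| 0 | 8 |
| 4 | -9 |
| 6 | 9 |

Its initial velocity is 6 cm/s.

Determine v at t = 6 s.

Δv equals the area under the a-t graph; then v = v₀ + Δv.
0–4 s: ½(8 + -9)(4) = -2 cm/s
4–6 s: ½(-9 + 9)(2) = 0 cm/s
Δv = -2 cm/s, so v(6) = 6 + (-2) = 4 cm/s.

4 cm/s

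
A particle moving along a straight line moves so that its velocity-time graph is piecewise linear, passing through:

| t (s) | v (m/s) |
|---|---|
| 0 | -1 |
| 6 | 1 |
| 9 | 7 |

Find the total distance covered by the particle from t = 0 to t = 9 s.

Total distance travelled is ∫|v| dt — sum the magnitudes of each area piece.
0–6 s: v = 0 at t = 3 s; triangle areas 1.5 + 1.5 = 3 m
6–9 s: |½(1 + 7)(3)| = 12 m
Total distance = 15 m

15 m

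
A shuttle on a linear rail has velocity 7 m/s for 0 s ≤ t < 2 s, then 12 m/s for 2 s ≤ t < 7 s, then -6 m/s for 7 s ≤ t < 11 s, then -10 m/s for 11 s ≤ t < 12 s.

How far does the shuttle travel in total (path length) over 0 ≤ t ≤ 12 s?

108 m

Distance (not displacement) is the total path length: add the absolute areas under v-t.
0–2 s: |7| × 2 = 14 m
2–7 s: |12| × 5 = 60 m
7–11 s: |-6| × 4 = 24 m
11–12 s: |-10| × 1 = 10 m
Total distance = 108 m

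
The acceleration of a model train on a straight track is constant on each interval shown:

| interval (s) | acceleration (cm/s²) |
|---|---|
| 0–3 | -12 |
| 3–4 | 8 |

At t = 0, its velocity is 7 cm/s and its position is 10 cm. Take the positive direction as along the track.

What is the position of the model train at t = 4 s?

-48 cm

On each constant-a segment, Δv = aΔt and Δx = v₀Δt + ½aΔt²; chain segment to segment.
0–3 s: v starts 7 cm/s; Δx = 7·3 + ½·-12·3² = -33 cm; v ends -29 cm/s.
3–4 s: v starts -29 cm/s; Δx = -29·1 + ½·8·1² = -25 cm; v ends -21 cm/s.
x(4) = 10 + Σ Δx = -48 cm.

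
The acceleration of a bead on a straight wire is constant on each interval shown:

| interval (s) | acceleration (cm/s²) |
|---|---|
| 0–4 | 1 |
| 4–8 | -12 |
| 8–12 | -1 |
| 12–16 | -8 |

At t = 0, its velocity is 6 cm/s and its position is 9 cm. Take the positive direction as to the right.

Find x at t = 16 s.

On each constant-a segment, Δv = aΔt and Δx = v₀Δt + ½aΔt²; chain segment to segment.
0–4 s: v starts 6 cm/s; Δx = 6·4 + ½·1·4² = 32 cm; v ends 10 cm/s.
4–8 s: v starts 10 cm/s; Δx = 10·4 + ½·-12·4² = -56 cm; v ends -38 cm/s.
8–12 s: v starts -38 cm/s; Δx = -38·4 + ½·-1·4² = -160 cm; v ends -42 cm/s.
12–16 s: v starts -42 cm/s; Δx = -42·4 + ½·-8·4² = -232 cm; v ends -74 cm/s.
x(16) = 9 + Σ Δx = -407 cm.

-407 cm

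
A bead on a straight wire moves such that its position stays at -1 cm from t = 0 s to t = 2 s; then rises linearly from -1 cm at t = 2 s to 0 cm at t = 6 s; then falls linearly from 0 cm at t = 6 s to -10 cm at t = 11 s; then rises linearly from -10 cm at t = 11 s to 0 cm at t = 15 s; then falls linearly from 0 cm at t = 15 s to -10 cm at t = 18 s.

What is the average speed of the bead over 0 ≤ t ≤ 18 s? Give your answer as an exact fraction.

Average speed = (total path length)/(elapsed time); on a piecewise-linear x-t graph the path length is Σ|Δx|.
0–2 s: |Δx| = |-1 − -1| = 0 cm
2–6 s: |Δx| = |0 − -1| = 1 cm
6–11 s: |Δx| = |-10 − 0| = 10 cm
11–15 s: |Δx| = |0 − -10| = 10 cm
15–18 s: |Δx| = |-10 − 0| = 10 cm
Total path = 31 cm; average speed = 31/18 = 31/18 cm/s.

31/18 cm/s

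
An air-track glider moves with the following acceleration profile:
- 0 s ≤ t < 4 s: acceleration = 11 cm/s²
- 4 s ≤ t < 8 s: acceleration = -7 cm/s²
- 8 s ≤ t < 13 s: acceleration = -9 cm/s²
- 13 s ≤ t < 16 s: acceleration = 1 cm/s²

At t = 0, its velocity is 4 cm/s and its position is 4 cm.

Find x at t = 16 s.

On each constant-a segment, Δv = aΔt and Δx = v₀Δt + ½aΔt²; chain segment to segment.
0–4 s: v starts 4 cm/s; Δx = 4·4 + ½·11·4² = 104 cm; v ends 48 cm/s.
4–8 s: v starts 48 cm/s; Δx = 48·4 + ½·-7·4² = 136 cm; v ends 20 cm/s.
8–13 s: v starts 20 cm/s; Δx = 20·5 + ½·-9·5² = -12.5 cm; v ends -25 cm/s.
13–16 s: v starts -25 cm/s; Δx = -25·3 + ½·1·3² = -70.5 cm; v ends -22 cm/s.
x(16) = 4 + Σ Δx = 161 cm.

161 cm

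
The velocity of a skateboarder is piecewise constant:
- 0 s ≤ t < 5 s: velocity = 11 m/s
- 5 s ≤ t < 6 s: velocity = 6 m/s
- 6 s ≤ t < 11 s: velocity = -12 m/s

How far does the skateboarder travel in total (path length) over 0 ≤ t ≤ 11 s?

121 m

Distance (not displacement) is the total path length: add the absolute areas under v-t.
0–5 s: |11| × 5 = 55 m
5–6 s: |6| × 1 = 6 m
6–11 s: |-12| × 5 = 60 m
Total distance = 121 m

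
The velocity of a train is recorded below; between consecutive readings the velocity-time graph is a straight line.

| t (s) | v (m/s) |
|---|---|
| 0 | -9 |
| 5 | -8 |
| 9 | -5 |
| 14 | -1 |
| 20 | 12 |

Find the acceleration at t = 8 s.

0.75 m/s²

Acceleration is the slope of the v-t graph on 5–9 s: (-5 − -8)/(9 − 5) = 0.75 m/s².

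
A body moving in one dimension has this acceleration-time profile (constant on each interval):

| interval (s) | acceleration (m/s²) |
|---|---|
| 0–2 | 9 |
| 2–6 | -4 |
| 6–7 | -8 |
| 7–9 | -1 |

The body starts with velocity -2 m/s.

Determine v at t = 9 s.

Δv equals the area under the a-t graph; then v = v₀ + Δv.
0–2 s: 9 × 2 = 18 m/s
2–6 s: -4 × 4 = -16 m/s
6–7 s: -8 × 1 = -8 m/s
7–9 s: -1 × 2 = -2 m/s
Δv = -8 m/s, so v(9) = -2 + (-8) = -10 m/s.

-10 m/s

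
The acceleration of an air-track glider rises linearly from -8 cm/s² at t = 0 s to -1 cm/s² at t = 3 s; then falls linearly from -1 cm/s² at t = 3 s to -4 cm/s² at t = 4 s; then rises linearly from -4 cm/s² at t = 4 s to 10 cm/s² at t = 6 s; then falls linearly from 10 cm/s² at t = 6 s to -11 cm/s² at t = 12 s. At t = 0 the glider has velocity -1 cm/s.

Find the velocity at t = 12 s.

-14 cm/s

Δv equals the area under the a-t graph; then v = v₀ + Δv.
0–3 s: ½(-8 + -1)(3) = -13.5 cm/s
3–4 s: ½(-1 + -4)(1) = -2.5 cm/s
4–6 s: ½(-4 + 10)(2) = 6 cm/s
6–12 s: ½(10 + -11)(6) = -3 cm/s
Δv = -13 cm/s, so v(12) = -1 + (-13) = -14 cm/s.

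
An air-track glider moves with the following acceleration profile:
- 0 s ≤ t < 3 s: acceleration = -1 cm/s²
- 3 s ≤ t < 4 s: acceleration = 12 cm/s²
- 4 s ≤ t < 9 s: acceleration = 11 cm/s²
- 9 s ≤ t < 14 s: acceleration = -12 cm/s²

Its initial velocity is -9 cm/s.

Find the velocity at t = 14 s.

-5 cm/s

Δv equals the area under the a-t graph; then v = v₀ + Δv.
0–3 s: -1 × 3 = -3 cm/s
3–4 s: 12 × 1 = 12 cm/s
4–9 s: 11 × 5 = 55 cm/s
9–14 s: -12 × 5 = -60 cm/s
Δv = 4 cm/s, so v(14) = -9 + (4) = -5 cm/s.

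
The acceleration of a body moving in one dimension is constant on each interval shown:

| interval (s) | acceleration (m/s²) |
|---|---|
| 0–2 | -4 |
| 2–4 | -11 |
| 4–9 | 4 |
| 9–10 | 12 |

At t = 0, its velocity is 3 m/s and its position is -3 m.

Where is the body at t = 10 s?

On each constant-a segment, Δv = aΔt and Δx = v₀Δt + ½aΔt²; chain segment to segment.
0–2 s: v starts 3 m/s; Δx = 3·2 + ½·-4·2² = -2 m; v ends -5 m/s.
2–4 s: v starts -5 m/s; Δx = -5·2 + ½·-11·2² = -32 m; v ends -27 m/s.
4–9 s: v starts -27 m/s; Δx = -27·5 + ½·4·5² = -85 m; v ends -7 m/s.
9–10 s: v starts -7 m/s; Δx = -7·1 + ½·12·1² = -1 m; v ends 5 m/s.
x(10) = -3 + Σ Δx = -123 m.

-123 m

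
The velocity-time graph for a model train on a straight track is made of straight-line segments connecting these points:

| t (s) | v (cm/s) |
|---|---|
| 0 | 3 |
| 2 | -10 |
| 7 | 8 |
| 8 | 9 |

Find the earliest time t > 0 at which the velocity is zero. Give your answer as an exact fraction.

t = 6/13 s

v changes sign on 0–2 s (from 3 to -10); the graph is linear there, so v = 0 at t = 0 + (-3)·(2 − 0)/(-10 − 3) = 6/13 s.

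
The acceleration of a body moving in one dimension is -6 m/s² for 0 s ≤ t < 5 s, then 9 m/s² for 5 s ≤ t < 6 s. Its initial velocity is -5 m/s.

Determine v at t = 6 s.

-26 m/s

Δv equals the area under the a-t graph; then v = v₀ + Δv.
0–5 s: -6 × 5 = -30 m/s
5–6 s: 9 × 1 = 9 m/s
Δv = -21 m/s, so v(6) = -5 + (-21) = -26 m/s.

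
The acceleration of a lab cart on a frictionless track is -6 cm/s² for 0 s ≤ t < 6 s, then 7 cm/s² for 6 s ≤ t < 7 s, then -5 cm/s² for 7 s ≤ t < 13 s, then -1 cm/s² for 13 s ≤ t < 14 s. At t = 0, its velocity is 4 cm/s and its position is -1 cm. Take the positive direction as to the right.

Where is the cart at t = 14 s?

-409 cm

On each constant-a segment, Δv = aΔt and Δx = v₀Δt + ½aΔt²; chain segment to segment.
0–6 s: v starts 4 cm/s; Δx = 4·6 + ½·-6·6² = -84 cm; v ends -32 cm/s.
6–7 s: v starts -32 cm/s; Δx = -32·1 + ½·7·1² = -28.5 cm; v ends -25 cm/s.
7–13 s: v starts -25 cm/s; Δx = -25·6 + ½·-5·6² = -240 cm; v ends -55 cm/s.
13–14 s: v starts -55 cm/s; Δx = -55·1 + ½·-1·1² = -55.5 cm; v ends -56 cm/s.
x(14) = -1 + Σ Δx = -409 cm.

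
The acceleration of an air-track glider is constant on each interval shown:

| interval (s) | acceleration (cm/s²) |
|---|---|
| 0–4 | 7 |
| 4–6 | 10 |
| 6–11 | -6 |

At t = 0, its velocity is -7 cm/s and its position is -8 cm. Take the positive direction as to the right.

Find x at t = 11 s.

On each constant-a segment, Δv = aΔt and Δx = v₀Δt + ½aΔt²; chain segment to segment.
0–4 s: v starts -7 cm/s; Δx = -7·4 + ½·7·4² = 28 cm; v ends 21 cm/s.
4–6 s: v starts 21 cm/s; Δx = 21·2 + ½·10·2² = 62 cm; v ends 41 cm/s.
6–11 s: v starts 41 cm/s; Δx = 41·5 + ½·-6·5² = 130 cm; v ends 11 cm/s.
x(11) = -8 + Σ Δx = 212 cm.

212 cm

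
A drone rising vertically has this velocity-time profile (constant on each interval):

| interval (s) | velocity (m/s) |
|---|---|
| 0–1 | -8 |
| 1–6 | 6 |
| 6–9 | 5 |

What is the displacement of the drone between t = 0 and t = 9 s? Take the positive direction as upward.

Net displacement equals the area under the velocity-time graph (areas below the axis count negative).
0–1 s: -8 × 1 = -8 m
1–6 s: 6 × 5 = 30 m
6–9 s: 5 × 3 = 15 m
Net displacement = 37 m

37 m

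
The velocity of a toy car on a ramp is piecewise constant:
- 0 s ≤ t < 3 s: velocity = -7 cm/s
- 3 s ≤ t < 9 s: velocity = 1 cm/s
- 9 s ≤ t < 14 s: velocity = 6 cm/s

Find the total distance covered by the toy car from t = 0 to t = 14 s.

Total distance travelled is ∫|v| dt — sum the magnitudes of each area piece.
0–3 s: |-7| × 3 = 21 cm
3–9 s: |1| × 6 = 6 cm
9–14 s: |6| × 5 = 30 cm
Total distance = 57 cm

57 cm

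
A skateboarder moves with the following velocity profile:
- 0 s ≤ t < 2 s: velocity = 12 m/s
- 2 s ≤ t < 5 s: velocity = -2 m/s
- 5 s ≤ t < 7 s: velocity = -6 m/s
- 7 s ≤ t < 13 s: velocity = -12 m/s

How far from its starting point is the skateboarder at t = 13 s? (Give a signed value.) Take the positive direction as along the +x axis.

Net displacement equals the area under the velocity-time graph (areas below the axis count negative).
0–2 s: 12 × 2 = 24 m
2–5 s: -2 × 3 = -6 m
5–7 s: -6 × 2 = -12 m
7–13 s: -12 × 6 = -72 m
Net displacement = -66 m

-66 m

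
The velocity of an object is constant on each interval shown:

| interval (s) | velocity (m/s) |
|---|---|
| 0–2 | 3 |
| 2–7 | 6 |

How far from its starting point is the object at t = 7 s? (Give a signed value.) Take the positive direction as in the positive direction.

Net displacement equals the area under the velocity-time graph (areas below the axis count negative).
0–2 s: 3 × 2 = 6 m
2–7 s: 6 × 5 = 30 m
Net displacement = 36 m

36 m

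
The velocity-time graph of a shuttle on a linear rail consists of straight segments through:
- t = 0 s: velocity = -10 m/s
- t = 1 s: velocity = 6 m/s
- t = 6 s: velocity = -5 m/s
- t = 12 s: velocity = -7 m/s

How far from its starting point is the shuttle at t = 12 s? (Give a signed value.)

-35.5 m

Net displacement equals the area under the velocity-time graph (areas below the axis count negative).
0–1 s: ½(-10 + 6)(1) = -2 m
1–6 s: ½(6 + -5)(5) = 2.5 m
6–12 s: ½(-5 + -7)(6) = -36 m
Net displacement = -35.5 m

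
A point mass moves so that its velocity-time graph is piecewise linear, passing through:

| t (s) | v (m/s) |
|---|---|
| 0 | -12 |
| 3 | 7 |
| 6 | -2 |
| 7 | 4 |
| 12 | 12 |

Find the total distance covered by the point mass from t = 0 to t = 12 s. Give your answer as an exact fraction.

Total distance travelled is ∫|v| dt — sum the magnitudes of each area piece.
0–3 s: v = 0 at t = 36/19 s; triangle areas 216/19 + 147/38 = 579/38 m
3–6 s: v = 0 at t = 16/3 s; triangle areas 49/6 + 2/3 = 53/6 m
6–7 s: v = 0 at t = 19/3 s; triangle areas 1/3 + 4/3 = 5/3 m
7–12 s: |½(4 + 12)(5)| = 40 m
Total distance = 1249/19 m

1249/19 m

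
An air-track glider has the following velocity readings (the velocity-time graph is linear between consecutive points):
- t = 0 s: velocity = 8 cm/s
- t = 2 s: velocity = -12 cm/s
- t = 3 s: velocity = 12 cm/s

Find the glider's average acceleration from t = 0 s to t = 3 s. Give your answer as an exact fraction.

Average acceleration = Δv/Δt = (12 − 8)/(3 − 0) = 4/3 cm/s².

4/3 cm/s²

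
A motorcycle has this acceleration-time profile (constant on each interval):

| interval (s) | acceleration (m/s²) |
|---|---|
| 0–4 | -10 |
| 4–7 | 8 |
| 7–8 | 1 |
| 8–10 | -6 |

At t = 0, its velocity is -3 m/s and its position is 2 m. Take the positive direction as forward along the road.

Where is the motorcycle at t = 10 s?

-249.5 m

On each constant-a segment, Δv = aΔt and Δx = v₀Δt + ½aΔt²; chain segment to segment.
0–4 s: v starts -3 m/s; Δx = -3·4 + ½·-10·4² = -92 m; v ends -43 m/s.
4–7 s: v starts -43 m/s; Δx = -43·3 + ½·8·3² = -93 m; v ends -19 m/s.
7–8 s: v starts -19 m/s; Δx = -19·1 + ½·1·1² = -18.5 m; v ends -18 m/s.
8–10 s: v starts -18 m/s; Δx = -18·2 + ½·-6·2² = -48 m; v ends -30 m/s.
x(10) = 2 + Σ Δx = -249.5 m.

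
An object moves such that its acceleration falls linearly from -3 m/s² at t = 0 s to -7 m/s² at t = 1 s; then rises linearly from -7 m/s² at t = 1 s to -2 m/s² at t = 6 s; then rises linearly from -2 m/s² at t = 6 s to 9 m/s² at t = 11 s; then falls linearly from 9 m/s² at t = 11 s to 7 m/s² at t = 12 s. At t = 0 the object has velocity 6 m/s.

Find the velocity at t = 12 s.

4 m/s

Δv equals the area under the a-t graph; then v = v₀ + Δv.
0–1 s: ½(-3 + -7)(1) = -5 m/s
1–6 s: ½(-7 + -2)(5) = -22.5 m/s
6–11 s: ½(-2 + 9)(5) = 17.5 m/s
11–12 s: ½(9 + 7)(1) = 8 m/s
Δv = -2 m/s, so v(12) = 6 + (-2) = 4 m/s.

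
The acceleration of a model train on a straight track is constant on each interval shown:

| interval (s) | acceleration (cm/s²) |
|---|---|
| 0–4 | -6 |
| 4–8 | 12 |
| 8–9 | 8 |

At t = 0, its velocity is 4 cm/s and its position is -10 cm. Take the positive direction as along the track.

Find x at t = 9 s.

On each constant-a segment, Δv = aΔt and Δx = v₀Δt + ½aΔt²; chain segment to segment.
0–4 s: v starts 4 cm/s; Δx = 4·4 + ½·-6·4² = -32 cm; v ends -20 cm/s.
4–8 s: v starts -20 cm/s; Δx = -20·4 + ½·12·4² = 16 cm; v ends 28 cm/s.
8–9 s: v starts 28 cm/s; Δx = 28·1 + ½·8·1² = 32 cm; v ends 36 cm/s.
x(9) = -10 + Σ Δx = 6 cm.

6 cm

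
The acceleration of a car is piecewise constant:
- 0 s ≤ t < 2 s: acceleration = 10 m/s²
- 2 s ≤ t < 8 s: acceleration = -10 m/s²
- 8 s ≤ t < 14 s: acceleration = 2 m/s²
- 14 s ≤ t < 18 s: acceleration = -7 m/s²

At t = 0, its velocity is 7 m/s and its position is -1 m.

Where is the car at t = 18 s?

-287 m

On each constant-a segment, Δv = aΔt and Δx = v₀Δt + ½aΔt²; chain segment to segment.
0–2 s: v starts 7 m/s; Δx = 7·2 + ½·10·2² = 34 m; v ends 27 m/s.
2–8 s: v starts 27 m/s; Δx = 27·6 + ½·-10·6² = -18 m; v ends -33 m/s.
8–14 s: v starts -33 m/s; Δx = -33·6 + ½·2·6² = -162 m; v ends -21 m/s.
14–18 s: v starts -21 m/s; Δx = -21·4 + ½·-7·4² = -140 m; v ends -49 m/s.
x(18) = -1 + Σ Δx = -287 m.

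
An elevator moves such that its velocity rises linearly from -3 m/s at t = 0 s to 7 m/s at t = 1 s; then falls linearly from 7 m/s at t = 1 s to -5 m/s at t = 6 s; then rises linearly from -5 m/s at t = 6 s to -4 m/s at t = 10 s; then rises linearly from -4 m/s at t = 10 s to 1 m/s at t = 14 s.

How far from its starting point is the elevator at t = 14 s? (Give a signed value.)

Net displacement equals the area under the velocity-time graph (areas below the axis count negative).
0–1 s: ½(-3 + 7)(1) = 2 m
1–6 s: ½(7 + -5)(5) = 5 m
6–10 s: ½(-5 + -4)(4) = -18 m
10–14 s: ½(-4 + 1)(4) = -6 m
Net displacement = -17 m

-17 m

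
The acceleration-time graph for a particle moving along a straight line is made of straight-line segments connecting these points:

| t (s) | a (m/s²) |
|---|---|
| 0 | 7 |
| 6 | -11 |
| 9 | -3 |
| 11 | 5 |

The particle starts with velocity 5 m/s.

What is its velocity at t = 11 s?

-26 m/s

Δv equals the area under the a-t graph; then v = v₀ + Δv.
0–6 s: ½(7 + -11)(6) = -12 m/s
6–9 s: ½(-11 + -3)(3) = -21 m/s
9–11 s: ½(-3 + 5)(2) = 2 m/s
Δv = -31 m/s, so v(11) = 5 + (-31) = -26 m/s.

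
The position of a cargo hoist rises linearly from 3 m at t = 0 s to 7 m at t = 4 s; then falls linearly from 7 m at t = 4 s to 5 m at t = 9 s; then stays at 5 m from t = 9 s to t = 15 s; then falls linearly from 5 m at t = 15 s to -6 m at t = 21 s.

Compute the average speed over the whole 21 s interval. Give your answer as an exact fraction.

Average speed = (total path length)/(elapsed time); on a piecewise-linear x-t graph the path length is Σ|Δx|.
0–4 s: |Δx| = |7 − 3| = 4 m
4–9 s: |Δx| = |5 − 7| = 2 m
9–15 s: |Δx| = |5 − 5| = 0 m
15–21 s: |Δx| = |-6 − 5| = 11 m
Total path = 17 m; average speed = 17/21 = 17/21 m/s.

17/21 m/s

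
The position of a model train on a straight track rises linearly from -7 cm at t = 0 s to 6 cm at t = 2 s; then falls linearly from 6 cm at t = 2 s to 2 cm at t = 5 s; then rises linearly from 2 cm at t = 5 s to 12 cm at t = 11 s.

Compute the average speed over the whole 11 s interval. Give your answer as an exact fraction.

Average speed = (total path length)/(elapsed time); on a piecewise-linear x-t graph the path length is Σ|Δx|.
0–2 s: |Δx| = |6 − -7| = 13 cm
2–5 s: |Δx| = |2 − 6| = 4 cm
5–11 s: |Δx| = |12 − 2| = 10 cm
Total path = 27 cm; average speed = 27/11 = 27/11 cm/s.

27/11 cm/s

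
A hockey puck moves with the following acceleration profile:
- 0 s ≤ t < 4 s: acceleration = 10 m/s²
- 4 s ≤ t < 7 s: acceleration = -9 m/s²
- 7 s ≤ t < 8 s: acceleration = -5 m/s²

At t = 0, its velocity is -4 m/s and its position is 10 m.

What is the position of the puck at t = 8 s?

On each constant-a segment, Δv = aΔt and Δx = v₀Δt + ½aΔt²; chain segment to segment.
0–4 s: v starts -4 m/s; Δx = -4·4 + ½·10·4² = 64 m; v ends 36 m/s.
4–7 s: v starts 36 m/s; Δx = 36·3 + ½·-9·3² = 67.5 m; v ends 9 m/s.
7–8 s: v starts 9 m/s; Δx = 9·1 + ½·-5·1² = 6.5 m; v ends 4 m/s.
x(8) = 10 + Σ Δx = 148 m.

148 m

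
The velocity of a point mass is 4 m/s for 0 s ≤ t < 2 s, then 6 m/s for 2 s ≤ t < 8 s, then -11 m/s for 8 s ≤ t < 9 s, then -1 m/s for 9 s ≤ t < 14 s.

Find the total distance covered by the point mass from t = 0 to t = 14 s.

Distance (not displacement) is the total path length: add the absolute areas under v-t.
0–2 s: |4| × 2 = 8 m
2–8 s: |6| × 6 = 36 m
8–9 s: |-11| × 1 = 11 m
9–14 s: |-1| × 5 = 5 m
Total distance = 60 m

60 m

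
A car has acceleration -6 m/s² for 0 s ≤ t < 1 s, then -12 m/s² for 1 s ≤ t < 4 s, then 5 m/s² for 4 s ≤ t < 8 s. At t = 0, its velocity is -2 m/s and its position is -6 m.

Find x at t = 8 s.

-225 m

On each constant-a segment, Δv = aΔt and Δx = v₀Δt + ½aΔt²; chain segment to segment.
0–1 s: v starts -2 m/s; Δx = -2·1 + ½·-6·1² = -5 m; v ends -8 m/s.
1–4 s: v starts -8 m/s; Δx = -8·3 + ½·-12·3² = -78 m; v ends -44 m/s.
4–8 s: v starts -44 m/s; Δx = -44·4 + ½·5·4² = -136 m; v ends -24 m/s.
x(8) = -6 + Σ Δx = -225 m.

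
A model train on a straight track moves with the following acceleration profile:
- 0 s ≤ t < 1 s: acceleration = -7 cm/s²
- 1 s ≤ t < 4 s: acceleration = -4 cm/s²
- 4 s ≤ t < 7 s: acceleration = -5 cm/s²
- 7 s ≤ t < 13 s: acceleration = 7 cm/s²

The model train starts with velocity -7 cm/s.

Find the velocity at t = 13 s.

1 cm/s

Δv equals the area under the a-t graph; then v = v₀ + Δv.
0–1 s: -7 × 1 = -7 cm/s
1–4 s: -4 × 3 = -12 cm/s
4–7 s: -5 × 3 = -15 cm/s
7–13 s: 7 × 6 = 42 cm/s
Δv = 8 cm/s, so v(13) = -7 + (8) = 1 cm/s.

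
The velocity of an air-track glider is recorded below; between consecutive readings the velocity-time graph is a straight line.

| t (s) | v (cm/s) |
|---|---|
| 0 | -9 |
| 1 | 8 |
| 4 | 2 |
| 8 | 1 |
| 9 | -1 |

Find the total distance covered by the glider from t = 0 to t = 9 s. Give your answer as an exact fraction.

438/17 cm

Total distance travelled is ∫|v| dt — sum the magnitudes of each area piece.
0–1 s: v = 0 at t = 9/17 s; triangle areas 81/34 + 32/17 = 145/34 cm
1–4 s: |½(8 + 2)(3)| = 15 cm
4–8 s: |½(2 + 1)(4)| = 6 cm
8–9 s: v = 0 at t = 8.5 s; triangle areas 0.25 + 0.25 = 0.5 cm
Total distance = 438/17 cm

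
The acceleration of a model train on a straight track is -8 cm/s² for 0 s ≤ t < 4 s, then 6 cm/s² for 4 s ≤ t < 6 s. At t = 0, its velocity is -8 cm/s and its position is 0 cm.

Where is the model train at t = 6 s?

On each constant-a segment, Δv = aΔt and Δx = v₀Δt + ½aΔt²; chain segment to segment.
0–4 s: v starts -8 cm/s; Δx = -8·4 + ½·-8·4² = -96 cm; v ends -40 cm/s.
4–6 s: v starts -40 cm/s; Δx = -40·2 + ½·6·2² = -68 cm; v ends -28 cm/s.
x(6) = 0 + Σ Δx = -164 cm.

-164 cm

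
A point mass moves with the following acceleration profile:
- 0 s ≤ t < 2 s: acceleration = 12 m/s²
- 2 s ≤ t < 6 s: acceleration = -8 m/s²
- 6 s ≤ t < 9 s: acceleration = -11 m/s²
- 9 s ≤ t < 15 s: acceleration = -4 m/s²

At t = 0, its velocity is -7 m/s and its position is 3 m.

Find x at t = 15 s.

-437.5 m

On each constant-a segment, Δv = aΔt and Δx = v₀Δt + ½aΔt²; chain segment to segment.
0–2 s: v starts -7 m/s; Δx = -7·2 + ½·12·2² = 10 m; v ends 17 m/s.
2–6 s: v starts 17 m/s; Δx = 17·4 + ½·-8·4² = 4 m; v ends -15 m/s.
6–9 s: v starts -15 m/s; Δx = -15·3 + ½·-11·3² = -94.5 m; v ends -48 m/s.
9–15 s: v starts -48 m/s; Δx = -48·6 + ½·-4·6² = -360 m; v ends -72 m/s.
x(15) = 3 + Σ Δx = -437.5 m.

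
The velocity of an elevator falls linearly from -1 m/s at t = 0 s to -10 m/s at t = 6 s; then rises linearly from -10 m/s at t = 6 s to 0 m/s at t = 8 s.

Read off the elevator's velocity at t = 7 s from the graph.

On 6–8 s the graph is linear from -10 to 0 m/s: v(7) = -10 + (0 − -10)·(7 − 6)/(8 − 6) = -5 m/s.

-5 m/s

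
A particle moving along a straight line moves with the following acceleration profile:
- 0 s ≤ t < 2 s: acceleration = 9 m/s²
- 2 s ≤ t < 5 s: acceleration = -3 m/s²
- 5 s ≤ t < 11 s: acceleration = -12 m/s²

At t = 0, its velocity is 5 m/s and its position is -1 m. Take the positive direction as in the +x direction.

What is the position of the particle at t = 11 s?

On each constant-a segment, Δv = aΔt and Δx = v₀Δt + ½aΔt²; chain segment to segment.
0–2 s: v starts 5 m/s; Δx = 5·2 + ½·9·2² = 28 m; v ends 23 m/s.
2–5 s: v starts 23 m/s; Δx = 23·3 + ½·-3·3² = 55.5 m; v ends 14 m/s.
5–11 s: v starts 14 m/s; Δx = 14·6 + ½·-12·6² = -132 m; v ends -58 m/s.
x(11) = -1 + Σ Δx = -49.5 m.

-49.5 m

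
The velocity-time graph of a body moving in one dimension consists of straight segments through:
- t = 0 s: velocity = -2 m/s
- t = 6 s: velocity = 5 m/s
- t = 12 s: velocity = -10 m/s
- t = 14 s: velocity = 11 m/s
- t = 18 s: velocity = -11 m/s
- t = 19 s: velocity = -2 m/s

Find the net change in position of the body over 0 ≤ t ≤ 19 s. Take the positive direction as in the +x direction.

Net displacement equals the area under the velocity-time graph (areas below the axis count negative).
0–6 s: ½(-2 + 5)(6) = 9 m
6–12 s: ½(5 + -10)(6) = -15 m
12–14 s: ½(-10 + 11)(2) = 1 m
14–18 s: ½(11 + -11)(4) = 0 m
18–19 s: ½(-11 + -2)(1) = -6.5 m
Net displacement = -11.5 m

-11.5 m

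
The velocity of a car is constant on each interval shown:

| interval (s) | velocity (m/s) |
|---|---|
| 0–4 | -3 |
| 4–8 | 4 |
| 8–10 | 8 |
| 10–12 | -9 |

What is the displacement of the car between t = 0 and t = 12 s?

2 m

Net displacement equals the area under the velocity-time graph (areas below the axis count negative).
0–4 s: -3 × 4 = -12 m
4–8 s: 4 × 4 = 16 m
8–10 s: 8 × 2 = 16 m
10–12 s: -9 × 2 = -18 m
Net displacement = 2 m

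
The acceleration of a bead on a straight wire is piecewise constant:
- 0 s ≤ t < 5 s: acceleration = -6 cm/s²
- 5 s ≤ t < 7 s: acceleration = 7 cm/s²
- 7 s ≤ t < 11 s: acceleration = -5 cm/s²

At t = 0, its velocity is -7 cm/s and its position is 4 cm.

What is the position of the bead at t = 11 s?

-298 cm

On each constant-a segment, Δv = aΔt and Δx = v₀Δt + ½aΔt²; chain segment to segment.
0–5 s: v starts -7 cm/s; Δx = -7·5 + ½·-6·5² = -110 cm; v ends -37 cm/s.
5–7 s: v starts -37 cm/s; Δx = -37·2 + ½·7·2² = -60 cm; v ends -23 cm/s.
7–11 s: v starts -23 cm/s; Δx = -23·4 + ½·-5·4² = -132 cm; v ends -43 cm/s.
x(11) = 4 + Σ Δx = -298 cm.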